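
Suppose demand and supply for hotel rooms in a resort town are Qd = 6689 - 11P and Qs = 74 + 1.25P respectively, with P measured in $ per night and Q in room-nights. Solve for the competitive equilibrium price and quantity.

P* = 540, Q* = 749

The market clears where 6689 - 11P = 74 + 1.25P. Rearranging, 12.25P = 6615, hence P* = 540.
Then Q* = 6689 - 11(540) = 749.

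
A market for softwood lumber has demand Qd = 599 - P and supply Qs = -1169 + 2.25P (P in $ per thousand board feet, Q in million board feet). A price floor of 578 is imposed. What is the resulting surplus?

Surplus = 110.5

Evaluating both curves at the floor price 578 gives Qd = 21, Qs = 131.5.
Surplus = Qs - Qd = 131.5 - 21 = 110.5.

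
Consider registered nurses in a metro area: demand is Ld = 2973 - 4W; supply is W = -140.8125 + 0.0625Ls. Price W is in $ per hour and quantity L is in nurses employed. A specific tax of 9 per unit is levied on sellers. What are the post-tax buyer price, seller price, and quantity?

In direct form, Ls = 2253 + 16W.
The tax drives a wedge W_b - W_s = 9. Substituting W_s = W_b - 9 into supply: Ls = 2109 + 16W_b.
Market clearing requires 2973 - 4W_b = 2109 + 16W_b; hence 864 = 20W_b and W_b = 43.2.
Then W_s = 43.2 - 9 = 34.2 and L = 2973 - 4(43.2) = 2800.2.

W_b = 43.2, W_s = 34.2, L = 2800.2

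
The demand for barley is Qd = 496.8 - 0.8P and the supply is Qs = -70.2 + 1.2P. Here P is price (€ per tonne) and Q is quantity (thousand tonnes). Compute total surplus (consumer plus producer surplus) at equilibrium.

Total surplus = 75937.5

Set Qd = Qs: 496.8 - 0.8P = -70.2 + 1.2P, so 567 = 2P and P* = 283.5.
Then Q* = 496.8 - 0.8(283.5) = 270.
Demand choke price = 621; supply choke price = 58.5. CS = ½(621 - 283.5)(270) = 45562.5; PS = ½(283.5 - 58.5)(270) = 30375. Total surplus = 75937.5.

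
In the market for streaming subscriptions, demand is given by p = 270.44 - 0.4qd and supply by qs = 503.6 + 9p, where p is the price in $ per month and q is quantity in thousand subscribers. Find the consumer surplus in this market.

Consumer surplus = 81561.992

Solving each curve for q: qd = 676.1 - 2.5p.
Set qd = qs: 676.1 - 2.5p = 503.6 + 9p, so 172.5 = 11.5p and p* = 15.
Substitute back: q* = 676.1 - 2.5(15) = 638.6.
Demand choke price (qd = 0): p = 676.1/2.5 = 270.44. Consumer surplus = ½ × (270.44 - 15) × 638.6 = 81561.992.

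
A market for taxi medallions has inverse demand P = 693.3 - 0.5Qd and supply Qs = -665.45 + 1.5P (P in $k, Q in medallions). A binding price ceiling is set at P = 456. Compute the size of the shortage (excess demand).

In direct form, Qd = 1386.6 - 2P.
At P = 456: Qd = 474.6 and Qs = 18.55.
Shortage = Qd - Qs = 474.6 - 18.55 = 456.05.

Shortage = 456.05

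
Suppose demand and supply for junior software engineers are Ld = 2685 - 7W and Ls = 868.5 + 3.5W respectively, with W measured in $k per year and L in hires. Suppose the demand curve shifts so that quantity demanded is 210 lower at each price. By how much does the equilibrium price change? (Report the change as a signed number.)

At equilibrium Ld = Ls, so 2685 - 7W = 868.5 + 3.5W; collecting terms, 1816.5 = 10.5W and W* = 173.
From the demand curve, L* = 2685 - 7(173) = 1474.
After the shift, demand is Ld = 2475 - 7W.
New equilibrium: 1606.5 = 10.5W, so W = 153 and L = 1404.
ΔW = 153 - 173 = -20.

ΔW = -20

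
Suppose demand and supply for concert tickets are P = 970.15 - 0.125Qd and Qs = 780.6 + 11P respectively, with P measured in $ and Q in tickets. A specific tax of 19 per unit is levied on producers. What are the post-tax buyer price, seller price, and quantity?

P_b = 378.4, P_s = 359.4, Q = 4734

Rewriting in direct form: Qd = 7761.2 - 8P.
With a tax of 19 on producers, they supply based on the net price P_s = P_b - 19, so Qs = 571.6 + 11P_b.
Equate demand and the shifted supply: 7761.2 - 8P_b = 571.6 + 11P_b, giving 19P_b = 7189.6, so P_b = 378.4.
Then P_s = 378.4 - 19 = 359.4 and Q = 7761.2 - 8(378.4) = 4734.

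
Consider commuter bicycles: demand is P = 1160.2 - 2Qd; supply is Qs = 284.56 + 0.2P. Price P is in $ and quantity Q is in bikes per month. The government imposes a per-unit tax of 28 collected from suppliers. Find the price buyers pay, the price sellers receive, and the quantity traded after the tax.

Inverting to quantity form: Qd = 580.1 - 0.5P.
With a tax of 28 on suppliers, they supply based on the net price P_s = P_b - 28, so Qs = 278.96 + 0.2P_b.
Set Qd = Qs: 580.1 - 0.5P_b = 278.96 + 0.2P_b, so 301.14 = 0.7P_b and P_b = 430.2.
Then P_s = 430.2 - 28 = 402.2 and Q = 580.1 - 0.5(430.2) = 365.

P_b = 430.2, P_s = 402.2, Q = 365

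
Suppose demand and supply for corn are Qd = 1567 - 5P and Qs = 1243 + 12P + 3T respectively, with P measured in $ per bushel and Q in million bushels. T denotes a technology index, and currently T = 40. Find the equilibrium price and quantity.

With T = 40, supply is Qs = 1363 + 12P.
Equating demand and supply, 1567 - 5P = 1363 + 12P gives 17P = 204, so P* = 12.
Plugging P* into demand: Q* = 1567 - 5(12) = 1507.

P* = 12, Q* = 1507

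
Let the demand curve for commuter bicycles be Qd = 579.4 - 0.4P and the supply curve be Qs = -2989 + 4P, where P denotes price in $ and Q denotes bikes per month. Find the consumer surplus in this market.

At equilibrium Qd = Qs, so 579.4 - 0.4P = -2989 + 4P; collecting terms, 3568.4 = 4.4P and P* = 811.
From the demand curve, Q* = 579.4 - 0.4(811) = 255.
Demand choke price (Qd = 0): P = 579.4/0.4 = 1448.5. Consumer surplus = ½ × (1448.5 - 811) × 255 = 81281.25.

Consumer surplus = 81281.25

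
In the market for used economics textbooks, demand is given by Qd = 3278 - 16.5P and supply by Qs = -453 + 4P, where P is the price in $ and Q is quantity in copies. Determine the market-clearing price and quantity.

Set Qd = Qs: 3278 - 16.5P = -453 + 4P, so 3731 = 20.5P and P* = 182.
Plugging P* into demand: Q* = 3278 - 16.5(182) = 275.

P* = 182, Q* = 275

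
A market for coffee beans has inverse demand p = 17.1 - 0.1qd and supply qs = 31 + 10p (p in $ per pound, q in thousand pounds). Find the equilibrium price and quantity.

p* = 7, q* = 101

Inverting to quantity form: qd = 171 - 10p.
Equating demand and supply, 171 - 10p = 31 + 10p gives 20p = 140, so p* = 7.
Then q* = 171 - 10(7) = 101.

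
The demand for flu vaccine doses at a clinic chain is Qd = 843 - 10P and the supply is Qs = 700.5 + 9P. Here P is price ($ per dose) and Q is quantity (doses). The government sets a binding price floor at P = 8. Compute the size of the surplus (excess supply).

Evaluating both curves at the floor price 8 gives Qd = 763, Qs = 772.5.
Surplus = Qs - Qd = 772.5 - 763 = 9.5.

Surplus = 9.5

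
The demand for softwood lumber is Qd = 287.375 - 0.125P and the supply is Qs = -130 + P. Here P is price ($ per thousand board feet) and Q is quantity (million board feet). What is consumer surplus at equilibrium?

At equilibrium Qd = Qs, so 287.375 - 0.125P = -130 + P; collecting terms, 417.375 = 1.125P and P* = 371.
Substitute back: Q* = 287.375 - 0.125(371) = 241.
Demand choke price (Qd = 0): P = 287.375/0.125 = 2299. Consumer surplus = ½ × (2299 - 371) × 241 = 232324.

Consumer surplus = 232324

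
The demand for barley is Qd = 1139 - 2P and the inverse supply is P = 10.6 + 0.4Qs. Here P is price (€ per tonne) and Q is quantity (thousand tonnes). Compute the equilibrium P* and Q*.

P* = 259, Q* = 621

In direct form, Qs = -26.5 + 2.5P.
Set Qd = Qs: 1139 - 2P = -26.5 + 2.5P, so 1165.5 = 4.5P and P* = 259.
From the demand curve, Q* = 1139 - 2(259) = 621.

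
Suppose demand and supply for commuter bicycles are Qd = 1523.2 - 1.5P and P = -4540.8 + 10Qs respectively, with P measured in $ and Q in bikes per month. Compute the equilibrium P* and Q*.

In direct form, Qs = 454.08 + 0.1P.
At equilibrium Qd = Qs, so 1523.2 - 1.5P = 454.08 + 0.1P; collecting terms, 1069.12 = 1.6P and P* = 668.2.
From the demand curve, Q* = 1523.2 - 1.5(668.2) = 520.9.

P* = 668.2, Q* = 520.9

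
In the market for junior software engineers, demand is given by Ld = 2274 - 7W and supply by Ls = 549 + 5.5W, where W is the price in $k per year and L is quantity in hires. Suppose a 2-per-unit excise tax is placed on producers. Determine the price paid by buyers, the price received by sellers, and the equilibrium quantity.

W_b = 138.88, W_s = 136.88, L = 1301.84

Producers keep W_s = W_b - 2 per unit, so supply in terms of the buyer price is Ls = 538 + 5.5W_b.
Market clearing requires 2274 - 7W_b = 538 + 5.5W_b; hence 1736 = 12.5W_b and W_b = 138.88.
Then W_s = 138.88 - 2 = 136.88 and L = 2274 - 7(138.88) = 1301.84.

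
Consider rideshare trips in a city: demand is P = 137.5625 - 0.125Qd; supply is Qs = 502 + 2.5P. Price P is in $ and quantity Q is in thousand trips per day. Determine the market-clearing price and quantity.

P* = 57, Q* = 644.5

In direct form, Qd = 1100.5 - 8P.
At equilibrium Qd = Qs, so 1100.5 - 8P = 502 + 2.5P; collecting terms, 598.5 = 10.5P and P* = 57.
From the demand curve, Q* = 1100.5 - 8(57) = 644.5.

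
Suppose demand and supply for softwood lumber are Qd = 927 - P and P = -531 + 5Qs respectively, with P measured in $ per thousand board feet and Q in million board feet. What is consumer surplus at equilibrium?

In direct form, Qs = 106.2 + 0.2P.
Set Qd = Qs: 927 - P = 106.2 + 0.2P, so 820.8 = 1.2P and P* = 684.
Then Q* = 927 - 684 = 243.
Demand choke price (Qd = 0): P = 927. Consumer surplus = ½ × (927 - 684) × 243 = 29524.5.

Consumer surplus = 29524.5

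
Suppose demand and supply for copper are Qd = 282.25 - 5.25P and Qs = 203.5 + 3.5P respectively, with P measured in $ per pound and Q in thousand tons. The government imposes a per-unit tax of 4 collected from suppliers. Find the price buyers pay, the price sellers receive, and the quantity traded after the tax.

The tax drives a wedge P_b - P_s = 4. Substituting P_s = P_b - 4 into supply: Qs = 189.5 + 3.5P_b.
Market clearing requires 282.25 - 5.25P_b = 189.5 + 3.5P_b; hence 92.75 = 8.75P_b and P_b = 10.6.
Then P_s = 10.6 - 4 = 6.6 and Q = 282.25 - 5.25(10.6) = 226.6.

P_b = 10.6, P_s = 6.6, Q = 226.6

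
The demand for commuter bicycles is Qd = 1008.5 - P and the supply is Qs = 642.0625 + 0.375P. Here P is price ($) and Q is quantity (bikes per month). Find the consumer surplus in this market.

Consumer surplus = 275282

The market clears where 1008.5 - P = 642.0625 + 0.375P. Rearranging, 1.375P = 366.4375, hence P* = 266.5.
From the demand curve, Q* = 1008.5 - 266.5 = 742.
Demand choke price (Qd = 0): P = 1008.5. Consumer surplus = ½ × (1008.5 - 266.5) × 742 = 275282.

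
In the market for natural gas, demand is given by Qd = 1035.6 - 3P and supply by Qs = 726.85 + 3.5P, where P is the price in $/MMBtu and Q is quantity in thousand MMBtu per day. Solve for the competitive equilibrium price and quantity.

At equilibrium Qd = Qs, so 1035.6 - 3P = 726.85 + 3.5P; collecting terms, 308.75 = 6.5P and P* = 47.5.
Then Q* = 1035.6 - 3(47.5) = 893.1.

P* = 47.5, Q* = 893.1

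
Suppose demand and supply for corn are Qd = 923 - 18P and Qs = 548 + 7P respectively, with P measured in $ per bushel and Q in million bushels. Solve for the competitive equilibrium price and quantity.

P* = 15, Q* = 653

The market clears where 923 - 18P = 548 + 7P. Rearranging, 25P = 375, hence P* = 15.
From the demand curve, Q* = 923 - 18(15) = 653.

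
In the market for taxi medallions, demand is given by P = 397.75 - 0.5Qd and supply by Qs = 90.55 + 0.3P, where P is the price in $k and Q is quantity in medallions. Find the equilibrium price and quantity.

Solving each curve for Q: Qd = 795.5 - 2P.
Set Qd = Qs: 795.5 - 2P = 90.55 + 0.3P, so 704.95 = 2.3P and P* = 306.5.
Then Q* = 795.5 - 2(306.5) = 182.5.

P* = 306.5, Q* = 182.5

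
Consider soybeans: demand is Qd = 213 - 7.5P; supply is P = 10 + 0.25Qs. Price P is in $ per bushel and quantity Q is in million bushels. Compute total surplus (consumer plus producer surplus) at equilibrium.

In direct form, Qs = -40 + 4P.
Set Qd = Qs: 213 - 7.5P = -40 + 4P, so 253 = 11.5P and P* = 22.
Then Q* = 213 - 7.5(22) = 48.
Demand choke price = 28.4; supply choke price = 10. CS = ½(28.4 - 22)(48) = 153.6; PS = ½(22 - 10)(48) = 288. Total surplus = 441.6.

Total surplus = 441.6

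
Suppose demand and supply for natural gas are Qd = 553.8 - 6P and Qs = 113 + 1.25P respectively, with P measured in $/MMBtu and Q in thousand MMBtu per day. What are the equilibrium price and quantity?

P* = 60.8, Q* = 189

Equating demand and supply, 553.8 - 6P = 113 + 1.25P gives 7.25P = 440.8, so P* = 60.8.
Substitute back: Q* = 553.8 - 6(60.8) = 189.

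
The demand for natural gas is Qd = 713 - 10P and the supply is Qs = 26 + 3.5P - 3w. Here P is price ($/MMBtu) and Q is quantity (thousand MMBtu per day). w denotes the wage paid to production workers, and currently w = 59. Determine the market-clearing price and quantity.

With w = 59, supply is Qs = -151 + 3.5P.
The market clears where 713 - 10P = -151 + 3.5P. Rearranging, 13.5P = 864, hence P* = 64.
Plugging P* into demand: Q* = 713 - 10(64) = 73.

P* = 64, Q* = 73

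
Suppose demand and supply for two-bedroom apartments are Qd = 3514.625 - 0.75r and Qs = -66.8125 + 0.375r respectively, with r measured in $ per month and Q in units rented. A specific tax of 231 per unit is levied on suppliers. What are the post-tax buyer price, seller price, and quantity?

The tax drives a wedge r_b - r_s = 231. Substituting r_s = r_b - 231 into supply: Qs = -153.4375 + 0.375r_b.
Equate demand and the shifted supply: 3514.625 - 0.75r_b = -153.4375 + 0.375r_b, giving 1.125r_b = 3668.0625, so r_b = 3260.5.
Then r_s = 3260.5 - 231 = 3029.5 and Q = 3514.625 - 0.75(3260.5) = 1069.25.

r_b = 3260.5, r_s = 3029.5, Q = 1069.25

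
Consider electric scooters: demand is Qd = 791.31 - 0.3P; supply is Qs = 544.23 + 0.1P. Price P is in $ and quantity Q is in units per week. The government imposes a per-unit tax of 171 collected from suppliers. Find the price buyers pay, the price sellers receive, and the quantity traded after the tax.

P_b = 660.45, P_s = 489.45, Q = 593.175

Suppliers keep P_s = P_b - 171 per unit, so supply in terms of the buyer price is Qs = 527.13 + 0.1P_b.
Set Qd = Qs: 791.31 - 0.3P_b = 527.13 + 0.1P_b, so 264.18 = 0.4P_b and P_b = 660.45.
So P_s = 489.45 and the quantity traded is Q = 791.31 - 0.3(660.45) = 593.175.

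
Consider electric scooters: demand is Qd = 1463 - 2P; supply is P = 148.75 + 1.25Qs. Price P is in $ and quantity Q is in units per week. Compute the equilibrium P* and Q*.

P* = 565, Q* = 333

Rewriting in direct form: Qs = -119 + 0.8P.
Set Qd = Qs: 1463 - 2P = -119 + 0.8P, so 1582 = 2.8P and P* = 565.
Substitute back: Q* = 1463 - 2(565) = 333.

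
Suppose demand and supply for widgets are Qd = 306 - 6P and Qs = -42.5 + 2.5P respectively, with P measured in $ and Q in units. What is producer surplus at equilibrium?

Producer surplus = 720

At equilibrium Qd = Qs, so 306 - 6P = -42.5 + 2.5P; collecting terms, 348.5 = 8.5P and P* = 41.
Substitute back: Q* = 306 - 6(41) = 60.
Supply choke price (Qs = 0): P = 17. Producer surplus = ½ × (41 - 17) × 60 = 720.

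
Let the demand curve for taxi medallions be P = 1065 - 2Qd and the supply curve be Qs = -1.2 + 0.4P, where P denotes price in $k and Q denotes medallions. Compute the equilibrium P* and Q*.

P* = 593, Q* = 236

Solving each curve for Q: Qd = 532.5 - 0.5P.
At equilibrium Qd = Qs, so 532.5 - 0.5P = -1.2 + 0.4P; collecting terms, 533.7 = 0.9P and P* = 593.
Then Q* = 532.5 - 0.5(593) = 236.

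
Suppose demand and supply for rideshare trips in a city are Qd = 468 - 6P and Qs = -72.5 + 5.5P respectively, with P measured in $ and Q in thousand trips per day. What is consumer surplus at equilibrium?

Consumer surplus = 2883

The market clears where 468 - 6P = -72.5 + 5.5P. Rearranging, 11.5P = 540.5, hence P* = 47.
Plugging P* into demand: Q* = 468 - 6(47) = 186.
Demand choke price (Qd = 0): P = 468/6 = 78. Consumer surplus = ½ × (78 - 47) × 186 = 2883.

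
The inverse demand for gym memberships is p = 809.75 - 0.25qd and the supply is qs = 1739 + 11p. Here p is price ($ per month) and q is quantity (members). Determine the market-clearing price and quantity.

Solving each curve for q: qd = 3239 - 4p.
Equating demand and supply, 3239 - 4p = 1739 + 11p gives 15p = 1500, so p* = 100.
From the demand curve, q* = 3239 - 4(100) = 2839.

p* = 100, q* = 2839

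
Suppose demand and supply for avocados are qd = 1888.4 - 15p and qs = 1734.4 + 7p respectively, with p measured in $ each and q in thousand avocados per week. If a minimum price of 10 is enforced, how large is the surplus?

Evaluating both curves at the floor price 10 gives qd = 1738.4, qs = 1804.4.
Surplus = qs - qd = 1804.4 - 1738.4 = 66.

Surplus = 66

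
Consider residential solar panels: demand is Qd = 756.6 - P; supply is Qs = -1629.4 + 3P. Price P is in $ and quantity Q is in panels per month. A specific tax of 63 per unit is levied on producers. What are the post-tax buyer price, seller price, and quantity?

The tax drives a wedge P_b - P_s = 63. Substituting P_s = P_b - 63 into supply: Qs = -1818.4 + 3P_b.
Set Qd = Qs: 756.6 - P_b = -1818.4 + 3P_b, so 2575 = 4P_b and P_b = 643.75.
Then P_s = 643.75 - 63 = 580.75 and Q = 756.6 - 643.75 = 112.85.

P_b = 643.75, P_s = 580.75, Q = 112.85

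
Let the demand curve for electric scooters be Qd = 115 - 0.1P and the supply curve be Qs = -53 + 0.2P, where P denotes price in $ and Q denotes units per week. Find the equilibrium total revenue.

Total revenue = 33040

At equilibrium Qd = Qs, so 115 - 0.1P = -53 + 0.2P; collecting terms, 168 = 0.3P and P* = 560.
Plugging P* into demand: Q* = 115 - 0.1(560) = 59.
Total revenue = P* × Q* = 560 × 59 = 33040.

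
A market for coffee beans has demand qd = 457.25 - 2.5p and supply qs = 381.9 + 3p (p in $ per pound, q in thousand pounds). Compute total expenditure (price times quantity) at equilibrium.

Total expenditure = 5795.1

The market clears where 457.25 - 2.5p = 381.9 + 3p. Rearranging, 5.5p = 75.35, hence p* = 13.7.
Substitute back: q* = 457.25 - 2.5(13.7) = 423.
Total expenditure = p* × q* = 13.7 × 423 = 5795.1.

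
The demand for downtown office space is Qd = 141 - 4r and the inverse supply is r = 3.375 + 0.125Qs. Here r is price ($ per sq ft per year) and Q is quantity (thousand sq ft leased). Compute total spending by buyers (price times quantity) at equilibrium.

Inverting to quantity form: Qs = -27 + 8r.
The market clears where 141 - 4r = -27 + 8r. Rearranging, 12r = 168, hence r* = 14.
Then Q* = 141 - 4(14) = 85.
Total spending by buyers = r* × Q* = 14 × 85 = 1190.

Total spending by buyers = 1190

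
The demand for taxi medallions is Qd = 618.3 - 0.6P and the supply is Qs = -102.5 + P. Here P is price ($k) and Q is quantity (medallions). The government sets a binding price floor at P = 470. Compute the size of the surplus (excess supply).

With P fixed at 470, quantity demanded is 336.3 and quantity supplied is 367.5.
Surplus = Qs - Qd = 367.5 - 336.3 = 31.2.

Surplus = 31.2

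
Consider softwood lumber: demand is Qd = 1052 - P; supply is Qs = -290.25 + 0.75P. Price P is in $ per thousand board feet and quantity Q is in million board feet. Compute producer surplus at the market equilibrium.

Producer surplus = 54150

At equilibrium Qd = Qs, so 1052 - P = -290.25 + 0.75P; collecting terms, 1342.25 = 1.75P and P* = 767.
From the demand curve, Q* = 1052 - 767 = 285.
Supply choke price (Qs = 0): P = 387. Producer surplus = ½ × (767 - 387) × 285 = 54150.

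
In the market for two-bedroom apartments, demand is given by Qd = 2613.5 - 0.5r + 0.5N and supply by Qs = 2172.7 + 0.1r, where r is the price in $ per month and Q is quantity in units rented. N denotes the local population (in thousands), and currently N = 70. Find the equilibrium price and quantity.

r* = 793, Q* = 2252

With N = 70, demand is Qd = 2648.5 - 0.5r.
Equating demand and supply, 2648.5 - 0.5r = 2172.7 + 0.1r gives 0.6r = 475.8, so r* = 793.
Then Q* = 2648.5 - 0.5(793) = 2252.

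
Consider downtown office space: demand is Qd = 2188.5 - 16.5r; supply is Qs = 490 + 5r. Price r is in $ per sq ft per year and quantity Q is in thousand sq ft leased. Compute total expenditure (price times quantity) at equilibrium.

Set Qd = Qs: 2188.5 - 16.5r = 490 + 5r, so 1698.5 = 21.5r and r* = 79.
Plugging r* into demand: Q* = 2188.5 - 16.5(79) = 885.
Total expenditure = r* × Q* = 79 × 885 = 69915.

Total expenditure = 69915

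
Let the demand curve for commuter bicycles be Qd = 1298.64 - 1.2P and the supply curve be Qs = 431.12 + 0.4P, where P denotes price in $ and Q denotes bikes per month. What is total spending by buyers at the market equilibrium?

Total spending by buyers = 351345.6

Equating demand and supply, 1298.64 - 1.2P = 431.12 + 0.4P gives 1.6P = 867.52, so P* = 542.2.
Plugging P* into demand: Q* = 1298.64 - 1.2(542.2) = 648.
Total spending by buyers = P* × Q* = 542.2 × 648 = 351345.6.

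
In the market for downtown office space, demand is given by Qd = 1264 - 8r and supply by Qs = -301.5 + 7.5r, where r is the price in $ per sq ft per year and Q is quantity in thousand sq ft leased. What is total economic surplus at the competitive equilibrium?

Total surplus = 26858.4

Set Qd = Qs: 1264 - 8r = -301.5 + 7.5r, so 1565.5 = 15.5r and r* = 101.
Then Q* = 1264 - 8(101) = 456.
Demand choke price = 158; supply choke price = 40.2. CS = ½(158 - 101)(456) = 12996; PS = ½(101 - 40.2)(456) = 13862.4. Total surplus = 26858.4.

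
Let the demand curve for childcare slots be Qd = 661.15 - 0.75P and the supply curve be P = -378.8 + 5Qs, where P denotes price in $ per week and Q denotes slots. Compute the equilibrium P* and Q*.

Inverting to quantity form: Qs = 75.76 + 0.2P.
The market clears where 661.15 - 0.75P = 75.76 + 0.2P. Rearranging, 0.95P = 585.39, hence P* = 616.2.
Then Q* = 661.15 - 0.75(616.2) = 199.

P* = 616.2, Q* = 199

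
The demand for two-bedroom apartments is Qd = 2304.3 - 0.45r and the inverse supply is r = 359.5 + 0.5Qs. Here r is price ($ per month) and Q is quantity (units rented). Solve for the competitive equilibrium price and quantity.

r* = 1234, Q* = 1749

Rewriting in direct form: Qs = -719 + 2r.
The market clears where 2304.3 - 0.45r = -719 + 2r. Rearranging, 2.45r = 3023.3, hence r* = 1234.
Then Q* = 2304.3 - 0.45(1234) = 1749.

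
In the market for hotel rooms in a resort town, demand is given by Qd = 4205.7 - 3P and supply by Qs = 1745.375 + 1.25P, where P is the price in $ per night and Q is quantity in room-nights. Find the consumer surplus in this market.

The market clears where 4205.7 - 3P = 1745.375 + 1.25P. Rearranging, 4.25P = 2460.325, hence P* = 578.9.
Then Q* = 4205.7 - 3(578.9) = 2469.
Demand choke price (Qd = 0): P = 4205.7/3 = 1401.9. Consumer surplus = ½ × (1401.9 - 578.9) × 2469 = 1015993.5.

Consumer surplus = 1015993.5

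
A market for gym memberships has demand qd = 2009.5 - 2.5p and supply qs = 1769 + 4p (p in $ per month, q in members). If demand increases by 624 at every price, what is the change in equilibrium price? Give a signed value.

The market clears where 2009.5 - 2.5p = 1769 + 4p. Rearranging, 6.5p = 240.5, hence p* = 37.
From the demand curve, q* = 2009.5 - 2.5(37) = 1917.
After the shift, demand is qd = 2633.5 - 2.5p.
New equilibrium: 864.5 = 6.5p, so p = 133 and q = 2301.
Δp = 133 - 37 = 96.

Δp = 96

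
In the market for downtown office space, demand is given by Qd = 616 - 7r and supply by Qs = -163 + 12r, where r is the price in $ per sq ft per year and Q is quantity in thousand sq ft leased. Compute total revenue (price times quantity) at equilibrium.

Set Qd = Qs: 616 - 7r = -163 + 12r, so 779 = 19r and r* = 41.
Then Q* = 616 - 7(41) = 329.
Total revenue = r* × Q* = 41 × 329 = 13489.

Total revenue = 13489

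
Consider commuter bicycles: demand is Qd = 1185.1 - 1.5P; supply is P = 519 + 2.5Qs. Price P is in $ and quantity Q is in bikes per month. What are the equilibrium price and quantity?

Solving each curve for Q: Qs = -207.6 + 0.4P.
The market clears where 1185.1 - 1.5P = -207.6 + 0.4P. Rearranging, 1.9P = 1392.7, hence P* = 733.
From the demand curve, Q* = 1185.1 - 1.5(733) = 85.6.

P* = 733, Q* = 85.6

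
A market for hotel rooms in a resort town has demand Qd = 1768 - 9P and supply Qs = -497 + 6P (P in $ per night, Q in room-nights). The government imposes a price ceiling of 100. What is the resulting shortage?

Shortage = 765

Evaluating both curves at the ceiling price 100 gives Qd = 868, Qs = 103.
Shortage = Qd - Qs = 868 - 103 = 765.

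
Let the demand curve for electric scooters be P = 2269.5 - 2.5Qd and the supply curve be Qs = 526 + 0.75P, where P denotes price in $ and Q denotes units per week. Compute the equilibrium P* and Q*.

In direct form, Qd = 907.8 - 0.4P.
Equating demand and supply, 907.8 - 0.4P = 526 + 0.75P gives 1.15P = 381.8, so P* = 332.
Then Q* = 907.8 - 0.4(332) = 775.

P* = 332, Q* = 775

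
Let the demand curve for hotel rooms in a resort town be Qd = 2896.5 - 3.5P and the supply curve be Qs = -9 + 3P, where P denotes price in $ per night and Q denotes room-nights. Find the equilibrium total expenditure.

At equilibrium Qd = Qs, so 2896.5 - 3.5P = -9 + 3P; collecting terms, 2905.5 = 6.5P and P* = 447.
Then Q* = 2896.5 - 3.5(447) = 1332.
Total expenditure = P* × Q* = 447 × 1332 = 595404.

Total expenditure = 595404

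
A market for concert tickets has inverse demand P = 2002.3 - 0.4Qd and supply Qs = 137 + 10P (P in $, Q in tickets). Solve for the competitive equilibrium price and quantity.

In direct form, Qd = 5005.75 - 2.5P.
At equilibrium Qd = Qs, so 5005.75 - 2.5P = 137 + 10P; collecting terms, 4868.75 = 12.5P and P* = 389.5.
Substitute back: Q* = 5005.75 - 2.5(389.5) = 4032.

P* = 389.5, Q* = 4032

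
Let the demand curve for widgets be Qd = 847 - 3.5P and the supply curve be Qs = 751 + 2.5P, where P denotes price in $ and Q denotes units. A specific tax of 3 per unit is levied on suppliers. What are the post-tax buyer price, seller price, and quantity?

P_b = 17.25, P_s = 14.25, Q = 786.625

With a tax of 3 on suppliers, they supply based on the net price P_s = P_b - 3, so Qs = 743.5 + 2.5P_b.
Market clearing requires 847 - 3.5P_b = 743.5 + 2.5P_b; hence 103.5 = 6P_b and P_b = 17.25.
Then P_s = 17.25 - 3 = 14.25 and Q = 847 - 3.5(17.25) = 786.625.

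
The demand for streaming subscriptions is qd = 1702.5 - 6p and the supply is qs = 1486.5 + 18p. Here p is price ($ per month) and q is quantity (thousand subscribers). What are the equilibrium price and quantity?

p* = 9, q* = 1648.5

At equilibrium qd = qs, so 1702.5 - 6p = 1486.5 + 18p; collecting terms, 216 = 24p and p* = 9.
Plugging p* into demand: q* = 1702.5 - 6(9) = 1648.5.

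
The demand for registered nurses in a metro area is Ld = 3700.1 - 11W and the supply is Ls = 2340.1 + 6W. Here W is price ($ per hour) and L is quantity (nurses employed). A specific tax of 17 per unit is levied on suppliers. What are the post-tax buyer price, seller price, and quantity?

Suppliers keep W_s = W_b - 17 per unit, so supply in terms of the buyer price is Ls = 2238.1 + 6W_b.
Set Ld = Ls: 3700.1 - 11W_b = 2238.1 + 6W_b, so 1462 = 17W_b and W_b = 86.
Then W_s = 86 - 17 = 69 and L = 3700.1 - 11(86) = 2754.1.

W_b = 86, W_s = 69, L = 2754.1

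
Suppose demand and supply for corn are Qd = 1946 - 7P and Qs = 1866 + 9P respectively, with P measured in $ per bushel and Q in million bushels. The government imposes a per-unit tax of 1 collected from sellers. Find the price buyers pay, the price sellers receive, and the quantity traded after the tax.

P_b = 5.5625, P_s = 4.5625, Q = 1907.0625

The tax drives a wedge P_b - P_s = 1. Substituting P_s = P_b - 1 into supply: Qs = 1857 + 9P_b.
Set Qd = Qs: 1946 - 7P_b = 1857 + 9P_b, so 89 = 16P_b and P_b = 5.5625.
So P_s = 4.5625 and the quantity traded is Q = 1946 - 7(5.5625) = 1907.0625.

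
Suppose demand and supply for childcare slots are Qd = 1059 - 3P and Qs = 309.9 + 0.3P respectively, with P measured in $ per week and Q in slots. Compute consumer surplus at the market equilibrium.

Consumer surplus = 23814

The market clears where 1059 - 3P = 309.9 + 0.3P. Rearranging, 3.3P = 749.1, hence P* = 227.
Then Q* = 1059 - 3(227) = 378.
Demand choke price (Qd = 0): P = 1059/3 = 353. Consumer surplus = ½ × (353 - 227) × 378 = 23814.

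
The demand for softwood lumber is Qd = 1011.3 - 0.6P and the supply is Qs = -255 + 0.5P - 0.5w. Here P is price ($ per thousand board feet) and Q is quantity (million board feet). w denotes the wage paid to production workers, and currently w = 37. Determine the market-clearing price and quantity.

With w = 37, supply is Qs = -273.5 + 0.5P.
At equilibrium Qd = Qs, so 1011.3 - 0.6P = -273.5 + 0.5P; collecting terms, 1284.8 = 1.1P and P* = 1168.
From the demand curve, Q* = 1011.3 - 0.6(1168) = 310.5.

P* = 1168, Q* = 310.5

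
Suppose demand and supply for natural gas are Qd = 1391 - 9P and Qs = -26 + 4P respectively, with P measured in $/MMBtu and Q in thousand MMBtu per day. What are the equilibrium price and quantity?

P* = 109, Q* = 410

Set Qd = Qs: 1391 - 9P = -26 + 4P, so 1417 = 13P and P* = 109.
Substitute back: Q* = 1391 - 9(109) = 410.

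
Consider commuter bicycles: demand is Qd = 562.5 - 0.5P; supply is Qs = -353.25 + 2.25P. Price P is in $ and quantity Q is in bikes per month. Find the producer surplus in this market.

Producer surplus = 34848

Equating demand and supply, 562.5 - 0.5P = -353.25 + 2.25P gives 2.75P = 915.75, so P* = 333.
Substitute back: Q* = 562.5 - 0.5(333) = 396.
Supply choke price (Qs = 0): P = 157. Producer surplus = ½ × (333 - 157) × 396 = 34848.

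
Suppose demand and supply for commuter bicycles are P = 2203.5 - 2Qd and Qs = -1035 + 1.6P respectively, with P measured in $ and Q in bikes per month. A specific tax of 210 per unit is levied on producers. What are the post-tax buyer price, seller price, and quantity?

P_b = 1177.5, P_s = 967.5, Q = 513

Inverting to quantity form: Qd = 1101.75 - 0.5P.
The tax drives a wedge P_b - P_s = 210. Substituting P_s = P_b - 210 into supply: Qs = -1371 + 1.6P_b.
Set Qd = Qs: 1101.75 - 0.5P_b = -1371 + 1.6P_b, so 2472.75 = 2.1P_b and P_b = 1177.5.
So P_s = 967.5 and the quantity traded is Q = 1101.75 - 0.5(1177.5) = 513.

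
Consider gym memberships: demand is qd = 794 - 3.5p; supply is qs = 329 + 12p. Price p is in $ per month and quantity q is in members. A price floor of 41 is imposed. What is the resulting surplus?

Surplus = 170.5

Evaluating both curves at the floor price 41 gives qd = 650.5, qs = 821.
Surplus = qs - qd = 821 - 650.5 = 170.5.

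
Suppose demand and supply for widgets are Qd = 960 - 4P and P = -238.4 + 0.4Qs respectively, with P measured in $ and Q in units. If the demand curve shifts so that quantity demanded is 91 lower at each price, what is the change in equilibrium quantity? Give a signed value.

Solving each curve for Q: Qs = 596 + 2.5P.
Set Qd = Qs: 960 - 4P = 596 + 2.5P, so 364 = 6.5P and P* = 56.
From the demand curve, Q* = 960 - 4(56) = 736.
After the shift, demand is Qd = 869 - 4P.
New equilibrium: 273 = 6.5P, so P = 42 and Q = 701.
ΔQ = 701 - 736 = -35.

ΔQ = -35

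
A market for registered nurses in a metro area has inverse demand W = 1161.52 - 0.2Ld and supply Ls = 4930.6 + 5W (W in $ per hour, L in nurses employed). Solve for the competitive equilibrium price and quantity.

In direct form, Ld = 5807.6 - 5W.
At equilibrium Ld = Ls, so 5807.6 - 5W = 4930.6 + 5W; collecting terms, 877 = 10W and W* = 87.7.
From the demand curve, L* = 5807.6 - 5(87.7) = 5369.1.

W* = 87.7, L* = 5369.1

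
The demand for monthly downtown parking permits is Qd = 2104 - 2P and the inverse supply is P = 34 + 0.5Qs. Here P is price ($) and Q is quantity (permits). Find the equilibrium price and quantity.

In direct form, Qs = -68 + 2P.
Equating demand and supply, 2104 - 2P = -68 + 2P gives 4P = 2172, so P* = 543.
From the demand curve, Q* = 2104 - 2(543) = 1018.

P* = 543, Q* = 1018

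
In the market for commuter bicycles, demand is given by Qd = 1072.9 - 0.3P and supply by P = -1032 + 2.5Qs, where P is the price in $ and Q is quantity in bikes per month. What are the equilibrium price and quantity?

P* = 943, Q* = 790

Rewriting in direct form: Qs = 412.8 + 0.4P.
Equating demand and supply, 1072.9 - 0.3P = 412.8 + 0.4P gives 0.7P = 660.1, so P* = 943.
From the demand curve, Q* = 1072.9 - 0.3(943) = 790.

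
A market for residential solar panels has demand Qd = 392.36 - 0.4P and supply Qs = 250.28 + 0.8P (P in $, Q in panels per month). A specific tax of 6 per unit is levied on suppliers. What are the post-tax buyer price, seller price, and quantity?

P_b = 122.4, P_s = 116.4, Q = 343.4

With a tax of 6 on suppliers, they supply based on the net price P_s = P_b - 6, so Qs = 245.48 + 0.8P_b.
Market clearing requires 392.36 - 0.4P_b = 245.48 + 0.8P_b; hence 146.88 = 1.2P_b and P_b = 122.4.
So P_s = 116.4 and the quantity traded is Q = 392.36 - 0.4(122.4) = 343.4.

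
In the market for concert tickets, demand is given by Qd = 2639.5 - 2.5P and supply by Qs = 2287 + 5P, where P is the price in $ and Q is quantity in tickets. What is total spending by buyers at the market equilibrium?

The market clears where 2639.5 - 2.5P = 2287 + 5P. Rearranging, 7.5P = 352.5, hence P* = 47.
Plugging P* into demand: Q* = 2639.5 - 2.5(47) = 2522.
Total spending by buyers = P* × Q* = 47 × 2522 = 118534.

Total spending by buyers = 118534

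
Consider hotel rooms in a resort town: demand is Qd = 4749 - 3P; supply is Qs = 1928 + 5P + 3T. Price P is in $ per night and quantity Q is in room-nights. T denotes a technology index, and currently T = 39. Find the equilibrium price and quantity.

P* = 338, Q* = 3735

With T = 39, supply is Qs = 2045 + 5P.
Set Qd = Qs: 4749 - 3P = 2045 + 5P, so 2704 = 8P and P* = 338.
Then Q* = 4749 - 3(338) = 3735.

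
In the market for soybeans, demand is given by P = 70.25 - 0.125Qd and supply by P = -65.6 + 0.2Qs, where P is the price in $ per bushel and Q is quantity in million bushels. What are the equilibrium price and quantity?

P* = 18, Q* = 418

Rewriting in direct form: Qd = 562 - 8P and Qs = 328 + 5P.
Set Qd = Qs: 562 - 8P = 328 + 5P, so 234 = 13P and P* = 18.
Then Q* = 562 - 8(18) = 418.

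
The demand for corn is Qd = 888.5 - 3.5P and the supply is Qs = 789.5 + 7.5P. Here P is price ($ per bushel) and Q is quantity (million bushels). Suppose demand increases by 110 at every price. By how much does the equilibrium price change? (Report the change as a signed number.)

Set Qd = Qs: 888.5 - 3.5P = 789.5 + 7.5P, so 99 = 11P and P* = 9.
Plugging P* into demand: Q* = 888.5 - 3.5(9) = 857.
After the shift, demand is Qd = 998.5 - 3.5P.
Re-solving, 11P = 209 gives P = 19 and Q = 932.
ΔP = 19 - 9 = 10.

ΔP = 10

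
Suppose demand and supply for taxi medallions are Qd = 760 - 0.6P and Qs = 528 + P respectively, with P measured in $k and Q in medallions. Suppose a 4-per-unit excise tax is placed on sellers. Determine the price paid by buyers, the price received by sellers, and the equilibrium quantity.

P_b = 147.5, P_s = 143.5, Q = 671.5

Sellers keep P_s = P_b - 4 per unit, so supply in terms of the buyer price is Qs = 524 + P_b.
Market clearing requires 760 - 0.6P_b = 524 + P_b; hence 236 = 1.6P_b and P_b = 147.5.
Then P_s = 147.5 - 4 = 143.5 and Q = 760 - 0.6(147.5) = 671.5.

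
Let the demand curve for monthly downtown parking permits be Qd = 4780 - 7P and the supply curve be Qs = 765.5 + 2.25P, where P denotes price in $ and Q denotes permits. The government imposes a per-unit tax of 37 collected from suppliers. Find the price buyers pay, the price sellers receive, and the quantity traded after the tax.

Suppliers keep P_s = P_b - 37 per unit, so supply in terms of the buyer price is Qs = 682.25 + 2.25P_b.
Set Qd = Qs: 4780 - 7P_b = 682.25 + 2.25P_b, so 4097.75 = 9.25P_b and P_b = 443.
So P_s = 406 and the quantity traded is Q = 4780 - 7(443) = 1679.

P_b = 443, P_s = 406, Q = 1679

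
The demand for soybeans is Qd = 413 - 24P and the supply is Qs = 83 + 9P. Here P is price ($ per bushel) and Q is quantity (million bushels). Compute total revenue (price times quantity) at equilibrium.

The market clears where 413 - 24P = 83 + 9P. Rearranging, 33P = 330, hence P* = 10.
Plugging P* into demand: Q* = 413 - 24(10) = 173.
Total revenue = P* × Q* = 10 × 173 = 1730.

Total revenue = 1730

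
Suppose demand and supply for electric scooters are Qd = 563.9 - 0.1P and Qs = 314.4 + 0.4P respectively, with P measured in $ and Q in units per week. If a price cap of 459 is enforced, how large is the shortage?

Shortage = 20

At P = 459: Qd = 518 and Qs = 498.
Shortage = Qd - Qs = 518 - 498 = 20.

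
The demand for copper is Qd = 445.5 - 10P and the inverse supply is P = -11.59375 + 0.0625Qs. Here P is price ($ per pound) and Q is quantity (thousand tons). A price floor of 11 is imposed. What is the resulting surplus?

Surplus = 26

Solving each curve for Q: Qs = 185.5 + 16P.
With P fixed at 11, quantity demanded is 335.5 and quantity supplied is 361.5.
Surplus = Qs - Qd = 361.5 - 335.5 = 26.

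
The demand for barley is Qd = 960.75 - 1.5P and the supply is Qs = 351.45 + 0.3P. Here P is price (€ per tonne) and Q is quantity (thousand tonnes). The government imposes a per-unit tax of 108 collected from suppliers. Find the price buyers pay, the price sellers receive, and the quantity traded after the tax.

Suppliers keep P_s = P_b - 108 per unit, so supply in terms of the buyer price is Qs = 319.05 + 0.3P_b.
Market clearing requires 960.75 - 1.5P_b = 319.05 + 0.3P_b; hence 641.7 = 1.8P_b and P_b = 356.5.
Then P_s = 356.5 - 108 = 248.5 and Q = 960.75 - 1.5(356.5) = 426.

P_b = 356.5, P_s = 248.5, Q = 426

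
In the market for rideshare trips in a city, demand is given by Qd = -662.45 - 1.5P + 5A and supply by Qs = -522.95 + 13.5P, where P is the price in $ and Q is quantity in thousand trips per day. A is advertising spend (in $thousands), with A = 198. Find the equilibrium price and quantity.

With A = 198, demand is Qd = 327.55 - 1.5P.
Equating demand and supply, 327.55 - 1.5P = -522.95 + 13.5P gives 15P = 850.5, so P* = 56.7.
Then Q* = 327.55 - 1.5(56.7) = 242.5.

P* = 56.7, Q* = 242.5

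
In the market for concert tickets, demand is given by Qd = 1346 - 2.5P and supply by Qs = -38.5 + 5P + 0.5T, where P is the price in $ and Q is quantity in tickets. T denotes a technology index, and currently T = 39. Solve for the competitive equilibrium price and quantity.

P* = 182, Q* = 891

With T = 39, supply is Qs = -19 + 5P.
The market clears where 1346 - 2.5P = -19 + 5P. Rearranging, 7.5P = 1365, hence P* = 182.
Substitute back: Q* = 1346 - 2.5(182) = 891.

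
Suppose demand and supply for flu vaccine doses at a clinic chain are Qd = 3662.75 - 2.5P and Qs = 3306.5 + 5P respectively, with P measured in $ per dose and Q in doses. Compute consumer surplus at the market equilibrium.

Consumer surplus = 2511987.2

At equilibrium Qd = Qs, so 3662.75 - 2.5P = 3306.5 + 5P; collecting terms, 356.25 = 7.5P and P* = 47.5.
Then Q* = 3662.75 - 2.5(47.5) = 3544.
Demand choke price (Qd = 0): P = 3662.75/2.5 = 1465.1. Consumer surplus = ½ × (1465.1 - 47.5) × 3544 = 2511987.2.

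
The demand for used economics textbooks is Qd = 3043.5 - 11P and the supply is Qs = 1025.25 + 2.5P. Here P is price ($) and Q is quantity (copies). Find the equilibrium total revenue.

The market clears where 3043.5 - 11P = 1025.25 + 2.5P. Rearranging, 13.5P = 2018.25, hence P* = 149.5.
Plugging P* into demand: Q* = 3043.5 - 11(149.5) = 1399.
Total revenue = P* × Q* = 149.5 × 1399 = 209150.5.

Total revenue = 209150.5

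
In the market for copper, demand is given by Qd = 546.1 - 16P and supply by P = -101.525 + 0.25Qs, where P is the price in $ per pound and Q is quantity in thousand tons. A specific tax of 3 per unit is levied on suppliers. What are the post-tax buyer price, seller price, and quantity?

In direct form, Qs = 406.1 + 4P.
Suppliers keep P_s = P_b - 3 per unit, so supply in terms of the buyer price is Qs = 394.1 + 4P_b.
Equate demand and the shifted supply: 546.1 - 16P_b = 394.1 + 4P_b, giving 20P_b = 152, so P_b = 7.6.
Then P_s = 7.6 - 3 = 4.6 and Q = 546.1 - 16(7.6) = 424.5.

P_b = 7.6, P_s = 4.6, Q = 424.5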